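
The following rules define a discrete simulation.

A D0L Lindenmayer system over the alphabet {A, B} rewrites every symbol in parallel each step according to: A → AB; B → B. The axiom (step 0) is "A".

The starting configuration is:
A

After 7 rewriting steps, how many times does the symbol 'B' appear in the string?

7

step 0: A
step 1: AB
step 2: ABB
step 3: ABBB
step 4: ABBBB
step 5: ABBBBB
step 6: ABBBBBB
step 7: ABBBBBBB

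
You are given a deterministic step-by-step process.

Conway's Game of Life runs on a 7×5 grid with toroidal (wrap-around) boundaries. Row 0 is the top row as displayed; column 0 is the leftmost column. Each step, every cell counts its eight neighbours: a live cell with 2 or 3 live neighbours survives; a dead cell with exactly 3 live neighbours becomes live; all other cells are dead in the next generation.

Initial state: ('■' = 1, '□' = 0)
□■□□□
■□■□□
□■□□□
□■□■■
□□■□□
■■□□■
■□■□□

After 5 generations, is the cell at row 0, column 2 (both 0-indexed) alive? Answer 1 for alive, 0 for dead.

[0] □■□□□
■□■□□
□■□□□
□■□■■
□□■□□
■■□□■
■□■□□
[1] ■□■□□
■□■□□
□■□■■
■■□■□
□□■□□
■□■■■
□□■□■
[2] ■□■□■
■□■□□
□□□■□
■■□■□
□□□□□
■□■□■
□□■□□
[3] ■□■□■
■□■□□
■□□■□
□□■□■
□□■■□
□■□■□
□□■□□
[4] ■□■□■
■□■□□
■□■■□
□■■□■
□■□□■
□■□■□
■□■□■
[5] □□■□□
■□■□□
■□□□□
□□□□■
□■□□■
□■□■□
□□■□□

1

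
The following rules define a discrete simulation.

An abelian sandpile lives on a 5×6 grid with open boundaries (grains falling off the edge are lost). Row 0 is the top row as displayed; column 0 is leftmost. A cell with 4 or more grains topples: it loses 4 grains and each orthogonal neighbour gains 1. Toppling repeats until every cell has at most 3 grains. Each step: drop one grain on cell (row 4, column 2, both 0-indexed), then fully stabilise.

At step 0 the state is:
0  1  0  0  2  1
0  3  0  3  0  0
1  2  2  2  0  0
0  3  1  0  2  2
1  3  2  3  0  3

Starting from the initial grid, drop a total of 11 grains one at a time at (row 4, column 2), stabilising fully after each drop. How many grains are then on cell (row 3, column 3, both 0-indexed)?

2

k=0  0  1  0  0  2  1
0  3  0  3  0  0
1  2  2  2  0  0
0  3  1  0  2  2
1  3  2  3  0  3
k=1  0  1  0  0  2  1
0  3  0  3  0  0
1  2  2  2  0  0
0  3  1  0  2  2
1  3  3  3  0  3
k=2  0  1  0  0  2  1
0  3  0  3  0  0
1  3  2  2  0  0
1  0  3  1  2  2
2  1  2  0  1  3
k=3  0  1  0  0  2  1
0  3  0  3  0  0
1  3  2  2  0  0
1  0  3  1  2  2
2  1  3  0  1  3
k=4  0  1  0  0  2  1
0  3  0  3  0  0
1  3  3  2  0  0
1  1  0  2  2  2
2  2  1  1  1  3
k=5  0  1  0  0  2  1
0  3  0  3  0  0
1  3  3  2  0  0
1  1  0  2  2  2
2  2  2  1  1  3
k=6  0  1  0  0  2  1
0  3  0  3  0  0
1  3  3  2  0  0
1  1  0  2  2  2
2  2  3  1  1  3
k=7  0  1  0  0  2  1
0  3  0  3  0  0
1  3  3  2  0  0
1  1  1  2  2  2
2  3  0  2  1  3
k=8  0  1  0  0  2  1
0  3  0  3  0  0
1  3  3  2  0  0
1  1  1  2  2  2
2  3  1  2  1  3
k=9  0  1  0  0  2  1
0  3  0  3  0  0
1  3  3  2  0  0
1  1  1  2  2  2
2  3  2  2  1  3
k=10  0  1  0  0  2  1
0  3  0  3  0  0
1  3  3  2  0  0
1  1  1  2  2  2
2  3  3  2  1  3
k=11  0  1  0  0  2  1
0  3  0  3  0  0
1  3  3  2  0  0
1  2  2  2  2  2
3  0  1  3  1  3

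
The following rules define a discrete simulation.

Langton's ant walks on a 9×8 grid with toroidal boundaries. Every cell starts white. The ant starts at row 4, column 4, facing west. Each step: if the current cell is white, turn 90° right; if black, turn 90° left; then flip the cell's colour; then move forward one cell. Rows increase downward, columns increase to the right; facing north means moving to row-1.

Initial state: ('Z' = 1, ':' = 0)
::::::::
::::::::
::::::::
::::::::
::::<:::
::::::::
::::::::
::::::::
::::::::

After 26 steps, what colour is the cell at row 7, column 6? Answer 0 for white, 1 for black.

[0] ::::::::
::::::::
::::::::
::::::::
::::<:::
::::::::
::::::::
::::::::
::::::::
[1] ::::::::
::::::::
::::::::
::::^:::
::::Z:::
::::::::
::::::::
::::::::
::::::::
[2] ::::::::
::::::::
::::::::
::::Z>::
::::Z:::
::::::::
::::::::
::::::::
::::::::
[3] ::::::::
::::::::
::::::::
::::ZZ::
::::Zv::
::::::::
::::::::
::::::::
::::::::
[4] ::::::::
::::::::
::::::::
::::ZZ::
::::<Z::
::::::::
::::::::
::::::::
::::::::
[5] ::::::::
::::::::
::::::::
::::ZZ::
:::::Z::
::::v:::
::::::::
::::::::
::::::::
[6] ::::::::
::::::::
::::::::
::::ZZ::
:::::Z::
:::<Z:::
::::::::
::::::::
::::::::
[7] ::::::::
::::::::
::::::::
::::ZZ::
:::^:Z::
:::ZZ:::
::::::::
::::::::
::::::::
[8] ::::::::
::::::::
::::::::
::::ZZ::
:::Z>Z::
:::ZZ:::
::::::::
::::::::
::::::::
[9] ::::::::
::::::::
::::::::
::::ZZ::
:::ZZZ::
:::Zv:::
::::::::
::::::::
::::::::
[10] ::::::::
::::::::
::::::::
::::ZZ::
:::ZZZ::
:::Z:>::
::::::::
::::::::
::::::::
[11] ::::::::
::::::::
::::::::
::::ZZ::
:::ZZZ::
:::Z:Z::
:::::v::
::::::::
::::::::
[12] ::::::::
::::::::
::::::::
::::ZZ::
:::ZZZ::
:::Z:Z::
::::<Z::
::::::::
::::::::
[13] ::::::::
::::::::
::::::::
::::ZZ::
:::ZZZ::
:::Z^Z::
::::ZZ::
::::::::
::::::::
[14] ::::::::
::::::::
::::::::
::::ZZ::
:::ZZZ::
:::ZZ>::
::::ZZ::
::::::::
::::::::
[15] ::::::::
::::::::
::::::::
::::ZZ::
:::ZZ^::
:::ZZ:::
::::ZZ::
::::::::
::::::::
[16] ::::::::
::::::::
::::::::
::::ZZ::
:::Z<:::
:::ZZ:::
::::ZZ::
::::::::
::::::::
[17] ::::::::
::::::::
::::::::
::::ZZ::
:::Z::::
:::Zv:::
::::ZZ::
::::::::
::::::::
[18] ::::::::
::::::::
::::::::
::::ZZ::
:::Z::::
:::Z:>::
::::ZZ::
::::::::
::::::::
[19] ::::::::
::::::::
::::::::
::::ZZ::
:::Z::::
:::Z:Z::
::::Zv::
::::::::
::::::::
[20] ::::::::
::::::::
::::::::
::::ZZ::
:::Z::::
:::Z:Z::
::::Z:>:
::::::::
::::::::
[21] ::::::::
::::::::
::::::::
::::ZZ::
:::Z::::
:::Z:Z::
::::Z:Z:
::::::v:
::::::::
[22] ::::::::
::::::::
::::::::
::::ZZ::
:::Z::::
:::Z:Z::
::::Z:Z:
:::::<Z:
::::::::
[23] ::::::::
::::::::
::::::::
::::ZZ::
:::Z::::
:::Z:Z::
::::Z^Z:
:::::ZZ:
::::::::
[24] ::::::::
::::::::
::::::::
::::ZZ::
:::Z::::
:::Z:Z::
::::ZZ>:
:::::ZZ:
::::::::
[25] ::::::::
::::::::
::::::::
::::ZZ::
:::Z::::
:::Z:Z^:
::::ZZ::
:::::ZZ:
::::::::
[26] ::::::::
::::::::
::::::::
::::ZZ::
:::Z::::
:::Z:ZZ>
::::ZZ::
:::::ZZ:
::::::::

1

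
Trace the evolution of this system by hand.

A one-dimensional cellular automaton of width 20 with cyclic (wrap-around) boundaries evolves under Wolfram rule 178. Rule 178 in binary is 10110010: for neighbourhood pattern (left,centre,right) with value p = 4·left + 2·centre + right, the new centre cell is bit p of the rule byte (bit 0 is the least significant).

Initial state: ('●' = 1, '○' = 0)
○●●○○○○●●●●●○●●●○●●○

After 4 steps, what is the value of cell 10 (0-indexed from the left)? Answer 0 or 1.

0

step 0: ○●●○○○○●●●●●○●●●○●●○
step 1: ●○○●○○●○●●●○●○●○●○○●
step 2: ○●●○●●○●○●○●○●○●○●●○
step 3: ●○○●○○●○●○●○●○●○●○○●
step 4: ○●●○●●○●○●○●○●○●○●●○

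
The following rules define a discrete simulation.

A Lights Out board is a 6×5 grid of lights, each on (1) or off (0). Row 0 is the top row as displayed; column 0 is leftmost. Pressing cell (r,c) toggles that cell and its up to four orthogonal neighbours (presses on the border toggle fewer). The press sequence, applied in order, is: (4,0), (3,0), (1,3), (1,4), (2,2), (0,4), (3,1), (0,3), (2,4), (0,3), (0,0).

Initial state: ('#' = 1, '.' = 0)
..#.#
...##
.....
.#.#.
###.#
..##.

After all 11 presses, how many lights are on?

21

k=0  ..#.#
...##
.....
.#.#.
###.#
..##.
k=1  ..#.#
...##
.....
##.#.
..#.#
#.##.
k=2  ..#.#
...##
#....
...#.
#.#.#
#.##.
k=3  ..###
..#..
#..#.
...#.
#.#.#
#.##.
k=4  ..##.
..###
#..##
...#.
#.#.#
#.##.
k=5  ..##.
...##
###.#
..##.
#.#.#
#.##.
k=6  ..#.#
...#.
###.#
..##.
#.#.#
#.##.
k=7  ..#.#
...#.
#.#.#
##.#.
###.#
#.##.
k=8  ...#.
.....
#.#.#
##.#.
###.#
#.##.
k=9  ...#.
....#
#.##.
##.##
###.#
#.##.
k=10  ..#.#
...##
#.##.
##.##
###.#
#.##.
k=11  ###.#
#..##
#.##.
##.##
###.#
#.##.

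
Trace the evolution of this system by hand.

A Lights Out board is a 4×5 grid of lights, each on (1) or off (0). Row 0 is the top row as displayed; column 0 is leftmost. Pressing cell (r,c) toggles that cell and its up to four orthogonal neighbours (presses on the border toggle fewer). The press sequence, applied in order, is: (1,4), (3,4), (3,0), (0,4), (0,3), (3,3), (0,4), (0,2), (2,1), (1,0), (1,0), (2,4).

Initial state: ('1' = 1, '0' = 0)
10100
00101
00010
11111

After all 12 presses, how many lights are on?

11

t=0: 10100
00101
00010
11111
t=1: 10101
00110
00011
11111
t=2: 10101
00110
00010
11100
t=3: 10101
00110
10010
00100
t=4: 10110
00111
10010
00100
t=5: 10001
00101
10010
00100
t=6: 10001
00101
10000
00011
t=7: 10010
00100
10000
00011
t=8: 11100
00000
10000
00011
t=9: 11100
01000
01100
01011
t=10: 01100
10000
11100
01011
t=11: 11100
01000
01100
01011
t=12: 11100
01001
01111
01010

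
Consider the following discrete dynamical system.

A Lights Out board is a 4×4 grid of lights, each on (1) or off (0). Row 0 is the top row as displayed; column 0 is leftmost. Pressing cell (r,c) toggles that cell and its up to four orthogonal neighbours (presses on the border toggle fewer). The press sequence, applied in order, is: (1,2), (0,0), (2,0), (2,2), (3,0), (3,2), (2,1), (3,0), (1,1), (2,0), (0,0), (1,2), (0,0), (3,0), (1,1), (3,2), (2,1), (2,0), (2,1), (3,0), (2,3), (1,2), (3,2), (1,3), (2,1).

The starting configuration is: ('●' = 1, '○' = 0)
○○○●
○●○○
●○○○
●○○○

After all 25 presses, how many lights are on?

step 0: ○○○●
○●○○
●○○○
●○○○
step 1: ○○●●
○○●●
●○●○
●○○○
step 2: ●●●●
●○●●
●○●○
●○○○
step 3: ●●●●
○○●●
○●●○
○○○○
step 4: ●●●●
○○○●
○○○●
○○●○
step 5: ●●●●
○○○●
●○○●
●●●○
step 6: ●●●●
○○○●
●○●●
●○○●
step 7: ●●●●
○●○●
○●○●
●●○●
step 8: ●●●●
○●○●
●●○●
○○○●
step 9: ●○●●
●○●●
●○○●
○○○●
step 10: ●○●●
○○●●
○●○●
●○○●
step 11: ○●●●
●○●●
○●○●
●○○●
step 12: ○●○●
●●○○
○●●●
●○○●
step 13: ●○○●
○●○○
○●●●
●○○●
step 14: ●○○●
○●○○
●●●●
○●○●
step 15: ●●○●
●○●○
●○●●
○●○●
step 16: ●●○●
●○●○
●○○●
○○●○
step 17: ●●○●
●●●○
○●●●
○●●○
step 18: ●●○●
○●●○
●○●●
●●●○
step 19: ●●○●
○○●○
○●○●
●○●○
step 20: ●●○●
○○●○
●●○●
○●●○
step 21: ●●○●
○○●●
●●●○
○●●●
step 22: ●●●●
○●○○
●●○○
○●●●
step 23: ●●●●
○●○○
●●●○
○○○○
step 24: ●●●○
○●●●
●●●●
○○○○
step 25: ●●●○
○○●●
○○○●
○●○○

7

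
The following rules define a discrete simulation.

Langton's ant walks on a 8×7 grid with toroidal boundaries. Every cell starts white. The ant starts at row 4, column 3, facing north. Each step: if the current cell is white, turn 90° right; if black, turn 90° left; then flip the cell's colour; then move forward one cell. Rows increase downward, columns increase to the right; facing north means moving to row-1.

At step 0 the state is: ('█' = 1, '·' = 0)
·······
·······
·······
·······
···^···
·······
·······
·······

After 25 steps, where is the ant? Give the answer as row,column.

gen 0: ·······
·······
·······
·······
···^···
·······
·······
·······
gen 1: ·······
·······
·······
·······
···█>··
·······
·······
·······
gen 2: ·······
·······
·······
·······
···██··
····v··
·······
·······
gen 3: ·······
·······
·······
·······
···██··
···<█··
·······
·······
gen 4: ·······
·······
·······
·······
···^█··
···██··
·······
·······
gen 5: ·······
·······
·······
·······
··<·█··
···██··
·······
·······
gen 6: ·······
·······
·······
··^····
··█·█··
···██··
·······
·······
gen 7: ·······
·······
·······
··█>···
··█·█··
···██··
·······
·······
gen 8: ·······
·······
·······
··██···
··█v█··
···██··
·······
·······
gen 9: ·······
·······
·······
··██···
··<██··
···██··
·······
·······
gen 10: ·······
·······
·······
··██···
···██··
··v██··
·······
·······
gen 11: ·······
·······
·······
··██···
···██··
·<███··
·······
·······
gen 12: ·······
·······
·······
··██···
·^·██··
·████··
·······
·······
gen 13: ·······
·······
·······
··██···
·█>██··
·████··
·······
·······
gen 14: ·······
·······
·······
··██···
·████··
·█v██··
·······
·······
gen 15: ·······
·······
·······
··██···
·████··
·█·>█··
·······
·······
gen 16: ·······
·······
·······
··██···
·██^█··
·█··█··
·······
·······
gen 17: ·······
·······
·······
··██···
·█<·█··
·█··█··
·······
·······
gen 18: ·······
·······
·······
··██···
·█··█··
·█v·█··
·······
·······
gen 19: ·······
·······
·······
··██···
·█··█··
·<█·█··
·······
·······
gen 20: ·······
·······
·······
··██···
·█··█··
··█·█··
·v·····
·······
gen 21: ·······
·······
·······
··██···
·█··█··
··█·█··
<█·····
·······
gen 22: ·······
·······
·······
··██···
·█··█··
^·█·█··
██·····
·······
gen 23: ·······
·······
·······
··██···
·█··█··
█>█·█··
██·····
·······
gen 24: ·······
·······
·······
··██···
·█··█··
███·█··
█v·····
·······
gen 25: ·······
·······
·······
··██···
·█··█··
███·█··
█·>····
·······

6,2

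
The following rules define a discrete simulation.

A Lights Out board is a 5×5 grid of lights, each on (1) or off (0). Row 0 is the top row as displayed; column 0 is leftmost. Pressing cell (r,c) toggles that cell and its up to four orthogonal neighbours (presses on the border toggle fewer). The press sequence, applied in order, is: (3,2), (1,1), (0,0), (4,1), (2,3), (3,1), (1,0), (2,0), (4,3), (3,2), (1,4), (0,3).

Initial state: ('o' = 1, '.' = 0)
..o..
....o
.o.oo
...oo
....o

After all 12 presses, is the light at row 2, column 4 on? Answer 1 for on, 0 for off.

step 0: ..o..
....o
.o.oo
...oo
....o
step 1: ..o..
....o
.oooo
.oo.o
..o.o
step 2: .oo..
ooo.o
..ooo
.oo.o
..o.o
step 3: o.o..
.oo.o
..ooo
.oo.o
..o.o
step 4: o.o..
.oo.o
..ooo
..o.o
oo..o
step 5: o.o..
.oooo
.....
..ooo
oo..o
step 6: o.o..
.oooo
.o...
oo.oo
o...o
step 7: ..o..
o.ooo
oo...
oo.oo
o...o
step 8: ..o..
..ooo
.....
.o.oo
o...o
step 9: ..o..
..ooo
.....
.o..o
o.oo.
step 10: ..o..
..ooo
..o..
..ooo
o..o.
step 11: ..o.o
..o..
..o.o
..ooo
o..o.
step 12: ...o.
..oo.
..o.o
..ooo
o..o.

1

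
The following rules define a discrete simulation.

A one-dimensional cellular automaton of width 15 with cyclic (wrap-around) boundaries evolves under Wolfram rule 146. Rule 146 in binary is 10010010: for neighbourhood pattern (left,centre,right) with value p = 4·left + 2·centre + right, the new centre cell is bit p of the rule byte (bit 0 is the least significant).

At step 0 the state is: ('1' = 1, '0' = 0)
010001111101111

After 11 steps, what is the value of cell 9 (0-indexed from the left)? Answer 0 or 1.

step 0: 010001111101111
step 1: 001010111000110
step 2: 010000010101001
step 3: 001000100000110
step 4: 010101010001001
step 5: 000000001010110
step 6: 000000010000001
step 7: 100000101000010
step 8: 010001000100100
step 9: 101010101011010
step 10: 000000000000000
step 11: 000000000000000

0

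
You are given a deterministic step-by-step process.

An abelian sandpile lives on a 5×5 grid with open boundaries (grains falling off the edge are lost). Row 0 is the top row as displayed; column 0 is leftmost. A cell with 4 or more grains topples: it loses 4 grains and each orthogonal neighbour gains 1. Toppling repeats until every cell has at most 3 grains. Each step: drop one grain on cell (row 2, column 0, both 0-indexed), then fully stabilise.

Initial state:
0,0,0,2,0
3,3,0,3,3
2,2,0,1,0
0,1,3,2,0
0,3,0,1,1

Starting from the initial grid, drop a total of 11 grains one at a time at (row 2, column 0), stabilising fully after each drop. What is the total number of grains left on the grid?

[0] 0,0,0,2,0
3,3,0,3,3
2,2,0,1,0
0,1,3,2,0
0,3,0,1,1
[1] 0,0,0,2,0
3,3,0,3,3
3,2,0,1,0
0,1,3,2,0
0,3,0,1,1
[2] 1,1,0,2,0
1,1,1,3,3
2,0,1,1,0
1,2,3,2,0
0,3,0,1,1
[3] 1,1,0,2,0
1,1,1,3,3
3,0,1,1,0
1,2,3,2,0
0,3,0,1,1
[4] 1,1,0,2,0
2,1,1,3,3
0,1,1,1,0
2,2,3,2,0
0,3,0,1,1
[5] 1,1,0,2,0
2,1,1,3,3
1,1,1,1,0
2,2,3,2,0
0,3,0,1,1
[6] 1,1,0,2,0
2,1,1,3,3
2,1,1,1,0
2,2,3,2,0
0,3,0,1,1
[7] 1,1,0,2,0
2,1,1,3,3
3,1,1,1,0
2,2,3,2,0
0,3,0,1,1
[8] 1,1,0,2,0
3,1,1,3,3
0,2,1,1,0
3,2,3,2,0
0,3,0,1,1
[9] 1,1,0,2,0
3,1,1,3,3
1,2,1,1,0
3,2,3,2,0
0,3,0,1,1
[10] 1,1,0,2,0
3,1,1,3,3
2,2,1,1,0
3,2,3,2,0
0,3,0,1,1
[11] 1,1,0,2,0
3,1,1,3,3
3,2,1,1,0
3,2,3,2,0
0,3,0,1,1

37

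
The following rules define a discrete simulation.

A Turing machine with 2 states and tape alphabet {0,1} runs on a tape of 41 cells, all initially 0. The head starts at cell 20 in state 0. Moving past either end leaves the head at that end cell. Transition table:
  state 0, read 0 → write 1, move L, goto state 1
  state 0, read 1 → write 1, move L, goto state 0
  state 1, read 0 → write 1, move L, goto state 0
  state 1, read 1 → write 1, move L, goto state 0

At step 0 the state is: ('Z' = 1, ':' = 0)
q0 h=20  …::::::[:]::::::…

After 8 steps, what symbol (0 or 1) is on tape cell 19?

[0] q0 h=20  …::::::[:]::::::…
[1] q1 h=19  …::::::[:]Z:::::…
[2] q0 h=18  …::::::[:]ZZ::::…
[3] q1 h=17  …::::::[:]ZZZ:::…
[4] q0 h=16  …::::::[:]ZZZZ::…
[5] q1 h=15  …::::::[:]ZZZZZ:…
[6] q0 h=14  …::::::[:]ZZZZZZ…
[7] q1 h=13  …::::::[:]ZZZZZZ…
[8] q0 h=12  …::::::[:]ZZZZZZ…

1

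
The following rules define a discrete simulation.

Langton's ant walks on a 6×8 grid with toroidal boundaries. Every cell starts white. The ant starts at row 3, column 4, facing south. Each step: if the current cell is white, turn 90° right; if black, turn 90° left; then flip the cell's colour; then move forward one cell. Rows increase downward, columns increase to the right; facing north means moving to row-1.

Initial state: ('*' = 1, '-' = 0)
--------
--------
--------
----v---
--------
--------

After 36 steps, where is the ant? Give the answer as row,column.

5,4

gen 0: --------
--------
--------
----v---
--------
--------
gen 1: --------
--------
--------
---<*---
--------
--------
gen 2: --------
--------
---^----
---**---
--------
--------
gen 3: --------
--------
---*>---
---**---
--------
--------
gen 4: --------
--------
---**---
---*v---
--------
--------
gen 5: --------
--------
---**---
---*->--
--------
--------
gen 6: --------
--------
---**---
---*-*--
-----v--
--------
gen 7: --------
--------
---**---
---*-*--
----<*--
--------
gen 8: --------
--------
---**---
---*^*--
----**--
--------
gen 9: --------
--------
---**---
---**>--
----**--
--------
gen 10: --------
--------
---**^--
---**---
----**--
--------
gen 11: --------
--------
---***>-
---**---
----**--
--------
gen 12: --------
--------
---****-
---**-v-
----**--
--------
gen 13: --------
--------
---****-
---**<*-
----**--
--------
gen 14: --------
--------
---**^*-
---****-
----**--
--------
gen 15: --------
--------
---*<-*-
---****-
----**--
--------
gen 16: --------
--------
---*--*-
---*v**-
----**--
--------
gen 17: --------
--------
---*--*-
---*->*-
----**--
--------
gen 18: --------
--------
---*-^*-
---*--*-
----**--
--------
gen 19: --------
--------
---*-*>-
---*--*-
----**--
--------
gen 20: --------
------^-
---*-*--
---*--*-
----**--
--------
gen 21: --------
------*>
---*-*--
---*--*-
----**--
--------
gen 22: --------
------**
---*-*-v
---*--*-
----**--
--------
gen 23: --------
------**
---*-*<*
---*--*-
----**--
--------
gen 24: --------
------^*
---*-***
---*--*-
----**--
--------
gen 25: --------
-----<-*
---*-***
---*--*-
----**--
--------
gen 26: -----^--
-----*-*
---*-***
---*--*-
----**--
--------
gen 27: -----*>-
-----*-*
---*-***
---*--*-
----**--
--------
gen 28: -----**-
-----*v*
---*-***
---*--*-
----**--
--------
gen 29: -----**-
-----<**
---*-***
---*--*-
----**--
--------
gen 30: -----**-
------**
---*-v**
---*--*-
----**--
--------
gen 31: -----**-
------**
---*-->*
---*--*-
----**--
--------
gen 32: -----**-
------^*
---*---*
---*--*-
----**--
--------
gen 33: -----**-
-----<-*
---*---*
---*--*-
----**--
--------
gen 34: -----^*-
-----*-*
---*---*
---*--*-
----**--
--------
gen 35: ----<-*-
-----*-*
---*---*
---*--*-
----**--
--------
gen 36: ----*-*-
-----*-*
---*---*
---*--*-
----**--
----^---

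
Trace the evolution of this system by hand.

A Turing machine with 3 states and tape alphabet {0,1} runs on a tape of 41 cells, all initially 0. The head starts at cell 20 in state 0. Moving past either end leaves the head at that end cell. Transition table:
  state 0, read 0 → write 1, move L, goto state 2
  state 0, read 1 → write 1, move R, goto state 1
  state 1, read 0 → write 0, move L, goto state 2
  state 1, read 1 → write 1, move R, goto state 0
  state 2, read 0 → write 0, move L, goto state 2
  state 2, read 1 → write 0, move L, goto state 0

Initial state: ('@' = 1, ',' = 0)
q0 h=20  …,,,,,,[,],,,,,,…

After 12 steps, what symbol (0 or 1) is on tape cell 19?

0

t=0: q0 h=20  …,,,,,,[,],,,,,,…
t=1: q2 h=19  …,,,,,,[,]@,,,,,…
t=2: q2 h=18  …,,,,,,[,],@,,,,…
t=3: q2 h=17  …,,,,,,[,],,@,,,…
t=4: q2 h=16  …,,,,,,[,],,,@,,…
t=5: q2 h=15  …,,,,,,[,],,,,@,…
t=6: q2 h=14  …,,,,,,[,],,,,,@…
t=7: q2 h=13  …,,,,,,[,],,,,,,…
t=8: q2 h=12  …,,,,,,[,],,,,,,…
t=9: q2 h=11  …,,,,,,[,],,,,,,…
t=10: q2 h=10  …,,,,,,[,],,,,,,…
t=11: q2 h= 9  …,,,,,,[,],,,,,,…
t=12: q2 h= 8  …,,,,,,[,],,,,,,…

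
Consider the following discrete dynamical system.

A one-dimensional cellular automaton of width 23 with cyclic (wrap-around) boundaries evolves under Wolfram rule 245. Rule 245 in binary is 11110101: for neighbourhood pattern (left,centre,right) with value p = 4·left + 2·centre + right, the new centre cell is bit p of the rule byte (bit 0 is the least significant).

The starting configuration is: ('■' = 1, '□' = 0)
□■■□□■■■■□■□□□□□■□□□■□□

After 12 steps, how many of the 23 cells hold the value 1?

17

0) □■■□□■■■■□■□□□□□■□□□■□□
1) □□■■□□■■■■■■■■■□■■■□■■■
2) ■□□■■□□■■■■■■■■■□■■■□■■
3) ■■□□■■□□■■■■■■■■■□■■■□■
4) ■■■□□■■□□■■■■■■■■■□■■■□
5) □■■■□□■■□□■■■■■■■■■□■■■
6) ■□■■■□□■■□□■■■■■■■■■□■■
7) ■■□■■■□□■■□□■■■■■■■■■□■
8) ■■■□■■■□□■■□□■■■■■■■■■□
9) □■■■□■■■□□■■□□■■■■■■■■■
10) ■□■■■□■■■□□■■□□■■■■■■■■
11) ■■□■■■□■■■□□■■□□■■■■■■■
12) ■■■□■■■□■■■□□■■□□■■■■■■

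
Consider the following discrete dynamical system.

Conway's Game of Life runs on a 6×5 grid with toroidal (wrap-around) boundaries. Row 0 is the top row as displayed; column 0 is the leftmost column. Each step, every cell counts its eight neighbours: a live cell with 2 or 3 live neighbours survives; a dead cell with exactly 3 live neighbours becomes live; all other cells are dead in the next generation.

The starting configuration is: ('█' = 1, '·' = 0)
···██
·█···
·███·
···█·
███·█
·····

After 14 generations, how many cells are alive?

t=0: ···██
·█···
·███·
···█·
███·█
·····
t=1: ·····
██··█
·█·█·
·····
█████
·██··
t=2: ··█··
███·█
·██·█
·····
█··██
····█
t=3: ··█·█
····█
··█·█
·██··
█··██
█···█
t=4: ····█
█···█
███··
·██··
··██·
·█···
t=5: ····█
···██
··███
█····
···█·
··██·
t=6: ··█·█
█·█··
█·█··
··█··
··███
··███
t=7: █·█·█
█·█·█
··██·
··█·█
·█··█
██···
t=8: ··█··
█·█··
█·█··
███·█
·████
··██·
t=9: ··█··
··██·
··█··
·····
·····
····█
t=10: ··█··
·███·
··██·
·····
·····
·····
t=11: ·███·
·█···
·█·█·
·····
·····
·····
t=12: ·██··
██·█·
··█··
·····
·····
··█··
t=13: █··█·
█··█·
·██··
·····
·····
·██··
t=14: █··█·
█··█·
·██··
·····
·····
·██··

8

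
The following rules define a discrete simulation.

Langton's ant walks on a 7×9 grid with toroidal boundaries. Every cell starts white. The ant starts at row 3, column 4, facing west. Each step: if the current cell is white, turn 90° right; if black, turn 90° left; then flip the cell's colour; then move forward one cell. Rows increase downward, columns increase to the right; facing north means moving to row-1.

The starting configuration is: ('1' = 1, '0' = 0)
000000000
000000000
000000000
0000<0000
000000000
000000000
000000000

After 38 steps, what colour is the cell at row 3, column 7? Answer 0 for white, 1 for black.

[0] 000000000
000000000
000000000
0000<0000
000000000
000000000
000000000
[1] 000000000
000000000
0000^0000
000010000
000000000
000000000
000000000
[2] 000000000
000000000
00001>000
000010000
000000000
000000000
000000000
[3] 000000000
000000000
000011000
00001v000
000000000
000000000
000000000
[4] 000000000
000000000
000011000
0000<1000
000000000
000000000
000000000
[5] 000000000
000000000
000011000
000001000
0000v0000
000000000
000000000
[6] 000000000
000000000
000011000
000001000
000<10000
000000000
000000000
[7] 000000000
000000000
000011000
000^01000
000110000
000000000
000000000
[8] 000000000
000000000
000011000
0001>1000
000110000
000000000
000000000
[9] 000000000
000000000
000011000
000111000
0001v0000
000000000
000000000
[10] 000000000
000000000
000011000
000111000
00010>000
000000000
000000000
[11] 000000000
000000000
000011000
000111000
000101000
00000v000
000000000
[12] 000000000
000000000
000011000
000111000
000101000
0000<1000
000000000
[13] 000000000
000000000
000011000
000111000
0001^1000
000011000
000000000
[14] 000000000
000000000
000011000
000111000
00011>000
000011000
000000000
[15] 000000000
000000000
000011000
00011^000
000110000
000011000
000000000
[16] 000000000
000000000
000011000
0001<0000
000110000
000011000
000000000
[17] 000000000
000000000
000011000
000100000
0001v0000
000011000
000000000
[18] 000000000
000000000
000011000
000100000
00010>000
000011000
000000000
[19] 000000000
000000000
000011000
000100000
000101000
00001v000
000000000
[20] 000000000
000000000
000011000
000100000
000101000
000010>00
000000000
[21] 000000000
000000000
000011000
000100000
000101000
000010100
000000v00
[22] 000000000
000000000
000011000
000100000
000101000
000010100
00000<100
[23] 000000000
000000000
000011000
000100000
000101000
00001^100
000001100
[24] 000000000
000000000
000011000
000100000
000101000
000011>00
000001100
[25] 000000000
000000000
000011000
000100000
000101^00
000011000
000001100
[26] 000000000
000000000
000011000
000100000
0001011>0
000011000
000001100
[27] 000000000
000000000
000011000
000100000
000101110
0000110v0
000001100
[28] 000000000
000000000
000011000
000100000
000101110
000011<10
000001100
[29] 000000000
000000000
000011000
000100000
000101^10
000011110
000001100
[30] 000000000
000000000
000011000
000100000
00010<010
000011110
000001100
[31] 000000000
000000000
000011000
000100000
000100010
00001v110
000001100
[32] 000000000
000000000
000011000
000100000
000100010
000010>10
000001100
[33] 000000000
000000000
000011000
000100000
000100^10
000010010
000001100
[34] 000000000
000000000
000011000
000100000
0001001>0
000010010
000001100
[35] 000000000
000000000
000011000
0001000^0
000100100
000010010
000001100
[36] 000000000
000000000
000011000
00010001>
000100100
000010010
000001100
[37] 000000000
000000000
000011000
000100011
00010010v
000010010
000001100
[38] 000000000
000000000
000011000
000100011
0001001<1
000010010
000001100

1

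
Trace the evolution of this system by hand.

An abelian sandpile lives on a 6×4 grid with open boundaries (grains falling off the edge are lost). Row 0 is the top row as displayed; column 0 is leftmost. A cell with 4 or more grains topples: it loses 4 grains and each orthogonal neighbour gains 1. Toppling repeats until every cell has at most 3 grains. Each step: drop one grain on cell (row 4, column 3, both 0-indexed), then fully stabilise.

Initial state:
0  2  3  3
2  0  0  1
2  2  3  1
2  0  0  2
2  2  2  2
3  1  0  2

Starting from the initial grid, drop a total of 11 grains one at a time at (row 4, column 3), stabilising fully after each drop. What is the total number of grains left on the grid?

[0] 0  2  3  3
2  0  0  1
2  2  3  1
2  0  0  2
2  2  2  2
3  1  0  2
[1] 0  2  3  3
2  0  0  1
2  2  3  1
2  0  0  2
2  2  2  3
3  1  0  2
[2] 0  2  3  3
2  0  0  1
2  2  3  1
2  0  0  3
2  2  3  0
3  1  0  3
[3] 0  2  3  3
2  0  0  1
2  2  3  1
2  0  0  3
2  2  3  1
3  1  0  3
[4] 0  2  3  3
2  0  0  1
2  2  3  1
2  0  0  3
2  2  3  2
3  1  0  3
[5] 0  2  3  3
2  0  0  1
2  2  3  1
2  0  0  3
2  2  3  3
3  1  0  3
[6] 0  2  3  3
2  0  0  1
2  2  3  2
2  0  2  0
2  3  0  3
3  1  2  0
[7] 0  2  3  3
2  0  0  1
2  2  3  2
2  0  2  1
2  3  1  0
3  1  2  1
[8] 0  2  3  3
2  0  0  1
2  2  3  2
2  0  2  1
2  3  1  1
3  1  2  1
[9] 0  2  3  3
2  0  0  1
2  2  3  2
2  0  2  1
2  3  1  2
3  1  2  1
[10] 0  2  3  3
2  0  0  1
2  2  3  2
2  0  2  1
2  3  1  3
3  1  2  1
[11] 0  2  3  3
2  0  0  1
2  2  3  2
2  0  2  2
2  3  2  0
3  1  2  2

41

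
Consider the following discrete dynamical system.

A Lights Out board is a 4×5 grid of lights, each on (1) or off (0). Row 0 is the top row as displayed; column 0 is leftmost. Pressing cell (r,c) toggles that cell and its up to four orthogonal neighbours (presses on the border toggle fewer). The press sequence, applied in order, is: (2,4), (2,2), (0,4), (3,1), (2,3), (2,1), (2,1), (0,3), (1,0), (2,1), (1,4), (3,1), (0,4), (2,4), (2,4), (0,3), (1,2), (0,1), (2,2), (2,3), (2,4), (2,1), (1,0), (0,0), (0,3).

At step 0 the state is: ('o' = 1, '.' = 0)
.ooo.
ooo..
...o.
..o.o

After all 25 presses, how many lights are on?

9

gen 0: .ooo.
ooo..
...o.
..o.o
gen 1: .ooo.
ooo.o
....o
..o..
gen 2: .ooo.
oo..o
.oooo
.....
gen 3: .oo.o
oo...
.oooo
.....
gen 4: .oo.o
oo...
..ooo
ooo..
gen 5: .oo.o
oo.o.
.....
oooo.
gen 6: .oo.o
o..o.
ooo..
o.oo.
gen 7: .oo.o
oo.o.
.....
oooo.
gen 8: .o.o.
oo...
.....
oooo.
gen 9: oo.o.
.....
o....
oooo.
gen 10: oo.o.
.o...
.oo..
o.oo.
gen 11: oo.oo
.o.oo
.oo.o
o.oo.
gen 12: oo.oo
.o.oo
..o.o
.o.o.
gen 13: oo...
.o.o.
..o.o
.o.o.
gen 14: oo...
.o.oo
..oo.
.o.oo
gen 15: oo...
.o.o.
..o.o
.o.o.
gen 16: ooooo
.o...
..o.o
.o.o.
gen 17: oo.oo
..oo.
....o
.o.o.
gen 18: ..ooo
.ooo.
....o
.o.o.
gen 19: ..ooo
.o.o.
.oooo
.ooo.
gen 20: ..ooo
.o...
.o...
.oo..
gen 21: ..ooo
.o..o
.o.oo
.oo.o
gen 22: ..ooo
....o
o.ooo
..o.o
gen 23: o.ooo
oo..o
..ooo
..o.o
gen 24: .oooo
.o..o
..ooo
..o.o
gen 25: .o...
.o.oo
..ooo
..o.o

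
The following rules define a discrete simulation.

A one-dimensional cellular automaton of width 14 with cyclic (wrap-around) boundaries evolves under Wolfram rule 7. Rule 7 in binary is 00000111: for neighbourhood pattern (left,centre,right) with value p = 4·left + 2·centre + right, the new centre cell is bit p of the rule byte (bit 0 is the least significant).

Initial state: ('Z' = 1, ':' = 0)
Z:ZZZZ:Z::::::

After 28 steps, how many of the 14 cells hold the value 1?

t=0: Z:ZZZZ:Z::::::
t=1: Z::::::Z:ZZZZZ
t=2: ::ZZZZZZ::::::
t=3: ZZ:::::::ZZZZZ
t=4: :::ZZZZZZ:::::
t=5: ZZZ:::::::ZZZZ
t=6: ::::ZZZZZZ::::
t=7: ZZZZ:::::::ZZZ
t=8: :::::ZZZZZZ:::
t=9: ZZZZZ:::::::ZZ
t=10: ::::::ZZZZZZ::
t=11: ZZZZZZ:::::::Z
t=12: :::::::ZZZZZZ:
t=13: ZZZZZZZ:::::::
t=14: ::::::::ZZZZZZ
t=15: :ZZZZZZZ::::::
t=16: Z::::::::ZZZZZ
t=17: ::ZZZZZZZ:::::
t=18: ZZ::::::::ZZZZ
t=19: :::ZZZZZZZ::::
t=20: ZZZ::::::::ZZZ
t=21: ::::ZZZZZZZ:::
t=22: ZZZZ::::::::ZZ
t=23: :::::ZZZZZZZ::
t=24: ZZZZZ::::::::Z
t=25: ::::::ZZZZZZZ:
t=26: ZZZZZZ::::::::
t=27: :::::::ZZZZZZZ
t=28: :ZZZZZZ:::::::

6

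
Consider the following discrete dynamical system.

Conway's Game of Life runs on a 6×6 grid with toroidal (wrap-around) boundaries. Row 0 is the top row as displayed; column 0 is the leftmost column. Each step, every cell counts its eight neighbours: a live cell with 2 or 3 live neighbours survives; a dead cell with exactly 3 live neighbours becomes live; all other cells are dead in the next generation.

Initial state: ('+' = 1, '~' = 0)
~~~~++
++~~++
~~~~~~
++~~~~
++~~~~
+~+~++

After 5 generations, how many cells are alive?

step 0: ~~~~++
++~~++
~~~~~~
++~~~~
++~~~~
+~+~++
step 1: ~~~~~~
+~~~+~
~~~~~~
++~~~~
~~+~~~
~~~++~
step 2: ~~~+++
~~~~~~
++~~~+
~+~~~~
~+++~~
~~~+~~
step 3: ~~~++~
~~~~~~
++~~~~
~~~~~~
~+~+~~
~~~~~~
step 4: ~~~~~~
~~~~~~
~~~~~~
+++~~~
~~~~~~
~~+++~
step 5: ~~~+~~
~~~~~~
~+~~~~
~+~~~~
~~~~~~
~~~+~~

4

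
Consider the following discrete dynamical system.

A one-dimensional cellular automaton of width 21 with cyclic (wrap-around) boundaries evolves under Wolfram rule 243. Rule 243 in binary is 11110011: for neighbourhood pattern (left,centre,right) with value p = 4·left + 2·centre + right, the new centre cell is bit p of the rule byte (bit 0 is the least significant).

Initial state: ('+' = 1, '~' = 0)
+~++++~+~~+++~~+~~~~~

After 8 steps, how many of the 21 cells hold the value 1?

16

step 0: +~++++~+~~+++~~+~~~~~
step 1: ~+~++++~++~++++~+++++
step 2: +~+~++++~++~++++~++++
step 3: ++~+~++++~++~++++~+++
step 4: +++~+~++++~++~++++~++
step 5: ++++~+~++++~++~++++~+
step 6: +++++~+~++++~++~++++~
step 7: ~+++++~+~++++~++~++++
step 8: +~+++++~+~++++~++~+++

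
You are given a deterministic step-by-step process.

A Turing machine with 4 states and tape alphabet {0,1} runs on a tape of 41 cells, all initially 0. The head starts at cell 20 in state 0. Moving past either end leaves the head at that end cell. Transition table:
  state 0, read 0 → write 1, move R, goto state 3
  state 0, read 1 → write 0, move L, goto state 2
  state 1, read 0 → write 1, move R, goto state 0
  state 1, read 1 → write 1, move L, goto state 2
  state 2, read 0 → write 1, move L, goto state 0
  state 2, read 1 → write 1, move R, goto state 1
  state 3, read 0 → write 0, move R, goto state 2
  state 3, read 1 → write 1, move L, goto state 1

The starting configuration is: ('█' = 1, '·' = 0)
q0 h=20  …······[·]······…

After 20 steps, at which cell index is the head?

20

step 0: q0 h=20  …······[·]······…
step 1: q3 h=21  …·····█[·]······…
step 2: q2 h=22  …····█·[·]······…
step 3: q0 h=21  …·····█[·]█·····…
step 4: q3 h=22  …····██[█]······…
step 5: q1 h=21  …·····█[█]█·····…
step 6: q2 h=20  …······[█]██····…
step 7: q1 h=21  …·····█[█]█·····…
step 8: q2 h=20  …······[█]██····…
step 9: q1 h=21  …·····█[█]█·····…
step 10: q2 h=20  …······[█]██····…
step 11: q1 h=21  …·····█[█]█·····…
step 12: q2 h=20  …······[█]██····…
step 13: q1 h=21  …·····█[█]█·····…
step 14: q2 h=20  …······[█]██····…
step 15: q1 h=21  …·····█[█]█·····…
step 16: q2 h=20  …······[█]██····…
step 17: q1 h=21  …·····█[█]█·····…
step 18: q2 h=20  …······[█]██····…
step 19: q1 h=21  …·····█[█]█·····…
step 20: q2 h=20  …······[█]██····…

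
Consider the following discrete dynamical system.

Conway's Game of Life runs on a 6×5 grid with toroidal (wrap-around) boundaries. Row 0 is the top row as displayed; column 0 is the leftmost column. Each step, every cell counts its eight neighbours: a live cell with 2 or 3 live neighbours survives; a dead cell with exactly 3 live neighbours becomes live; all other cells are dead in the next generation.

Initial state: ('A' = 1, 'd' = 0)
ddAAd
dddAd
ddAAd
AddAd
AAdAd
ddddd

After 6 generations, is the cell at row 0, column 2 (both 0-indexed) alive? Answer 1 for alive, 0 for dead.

t=0: ddAAd
dddAd
ddAAd
AddAd
AAdAd
ddddd
t=1: ddAAd
ddddA
ddAAd
AddAd
AAAdd
dAdAA
t=2: AdAdd
ddddA
ddAAd
AddAd
ddddd
ddddA
t=3: AddAA
dAAdA
ddAAd
ddAAA
ddddA
ddddd
t=4: AAAAA
dAddd
Adddd
ddAdA
ddddA
AddAd
t=5: dddAd
dddAd
AAddd
AddAA
AdddA
ddddd
t=6: ddddd
ddAdA
AAAAd
dddAd
AddAd
ddddA

0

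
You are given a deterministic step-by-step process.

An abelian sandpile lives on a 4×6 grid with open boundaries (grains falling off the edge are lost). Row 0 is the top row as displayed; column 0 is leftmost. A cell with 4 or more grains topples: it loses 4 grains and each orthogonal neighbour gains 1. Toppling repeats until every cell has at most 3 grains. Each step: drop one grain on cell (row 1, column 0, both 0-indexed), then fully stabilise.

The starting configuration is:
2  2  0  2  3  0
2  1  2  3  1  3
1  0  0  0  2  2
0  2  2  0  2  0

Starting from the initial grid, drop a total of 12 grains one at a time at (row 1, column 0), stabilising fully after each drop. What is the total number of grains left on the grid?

36

k=0  2  2  0  2  3  0
2  1  2  3  1  3
1  0  0  0  2  2
0  2  2  0  2  0
k=1  2  2  0  2  3  0
3  1  2  3  1  3
1  0  0  0  2  2
0  2  2  0  2  0
k=2  3  2  0  2  3  0
0  2  2  3  1  3
2  0  0  0  2  2
0  2  2  0  2  0
k=3  3  2  0  2  3  0
1  2  2  3  1  3
2  0  0  0  2  2
0  2  2  0  2  0
k=4  3  2  0  2  3  0
2  2  2  3  1  3
2  0  0  0  2  2
0  2  2  0  2  0
k=5  3  2  0  2  3  0
3  2  2  3  1  3
2  0  0  0  2  2
0  2  2  0  2  0
k=6  0  3  0  2  3  0
1  3  2  3  1  3
3  0  0  0  2  2
0  2  2  0  2  0
k=7  0  3  0  2  3  0
2  3  2  3  1  3
3  0  0  0  2  2
0  2  2  0  2  0
k=8  0  3  0  2  3  0
3  3  2  3  1  3
3  0  0  0  2  2
0  2  2  0  2  0
k=9  2  0  1  2  3  0
2  1  3  3  1  3
0  2  0  0  2  2
1  2  2  0  2  0
k=10  2  0  1  2  3  0
3  1  3  3  1  3
0  2  0  0  2  2
1  2  2  0  2  0
k=11  3  0  1  2  3  0
0  2  3  3  1  3
1  2  0  0  2  2
1  2  2  0  2  0
k=12  3  0  1  2  3  0
1  2  3  3  1  3
1  2  0  0  2  2
1  2  2  0  2  0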